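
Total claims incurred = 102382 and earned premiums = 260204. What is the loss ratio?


Loss ratio = claims / premiums
= 102382 / 260204
= 0.3935


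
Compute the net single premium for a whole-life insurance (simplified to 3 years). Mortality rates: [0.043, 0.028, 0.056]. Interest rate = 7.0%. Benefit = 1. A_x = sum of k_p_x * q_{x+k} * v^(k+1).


v = 0.934579
Year 0: k_p_x=1.0, q=0.043, term=0.040187
Year 1: k_p_x=0.957, q=0.028, term=0.023405
Year 2: k_p_x=0.930204, q=0.056, term=0.042522
A_x = 0.1061


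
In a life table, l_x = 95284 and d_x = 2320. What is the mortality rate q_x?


q_x = d_x / l_x
= 2320 / 95284
= 0.0243


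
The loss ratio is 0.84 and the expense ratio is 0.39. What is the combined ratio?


Combined ratio = loss ratio + expense ratio
= 0.84 + 0.39
= 1.23


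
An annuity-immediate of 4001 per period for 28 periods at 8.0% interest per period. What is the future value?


FV = PMT * ((1+i)^n - 1) / i
= 4001 * ((1.08)^28 - 1) / 0.08
= 4001 * (8.627106 - 1) / 0.08
= 381450.6581


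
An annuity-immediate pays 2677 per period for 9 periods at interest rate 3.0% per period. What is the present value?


PV = PMT * (1 - (1+i)^(-n)) / i
= 2677 * (1 - (1+0.03)^(-9)) / 0.03
= 2677 * (1 - 0.766417) / 0.03
= 2677 * 7.786109
= 20843.4136


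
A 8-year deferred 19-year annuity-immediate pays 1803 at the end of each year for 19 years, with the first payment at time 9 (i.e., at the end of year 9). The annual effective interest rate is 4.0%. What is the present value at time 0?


PV at time 8 of the 19-year annuity-immediate:
a_n = 1803 * (1-(1+0.04)^(-19))/0.04 = 23680.4927
Discount back 8 years to time 0:
PV = 23680.4927 * (1+0.04)^(-8)
= 23680.4927 * 0.73069
= 17303.1041


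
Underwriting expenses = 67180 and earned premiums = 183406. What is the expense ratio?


Expense ratio = expenses / premiums
= 67180 / 183406
= 0.3663


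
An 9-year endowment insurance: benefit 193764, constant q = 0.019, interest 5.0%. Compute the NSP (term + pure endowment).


Term component = 24415.5409
Pure endowment = 9_p_x * v^9 * benefit = 0.841436 * 0.644609 * 193764 = 105097.0355
NSP = 129512.5765


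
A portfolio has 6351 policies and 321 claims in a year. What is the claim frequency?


frequency = claims / policies
= 321 / 6351
= 0.0505


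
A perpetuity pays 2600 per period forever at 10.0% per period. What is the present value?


PV = PMT / i
= 2600 / 0.1
= 26000.0


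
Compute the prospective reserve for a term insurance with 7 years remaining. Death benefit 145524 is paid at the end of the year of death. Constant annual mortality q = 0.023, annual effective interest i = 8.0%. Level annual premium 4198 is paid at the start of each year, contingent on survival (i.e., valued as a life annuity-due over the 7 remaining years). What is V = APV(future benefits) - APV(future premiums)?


v = 1/(1+i) = 0.925926
APV(future benefits) per unit = sum_{k=0}^{6} k_p_x * q * v^(k+1) = 0.112591
APV(future benefits) = 145524 * 0.112591 = 16384.71
Life annuity-due factor ä_{x:7} = sum_{k=0}^{6} k_p_x * v^k = 5.286887
APV(future premiums) = 4198 * 5.286887 = 22194.353
V = 16384.71 - 22194.353
= -5809.643


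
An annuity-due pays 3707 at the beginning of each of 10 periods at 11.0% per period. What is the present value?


PV_due = PMT * (1-(1+i)^(-n))/i * (1+i)
PV_immediate = 21831.3831
PV_due = 21831.3831 * 1.11
= 24232.8352


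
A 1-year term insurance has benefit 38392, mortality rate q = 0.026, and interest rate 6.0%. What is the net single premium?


NSP = benefit * q * v
v = 1/(1+i) = 0.943396
NSP = 38392 * 0.026 * 0.943396
= 941.6906


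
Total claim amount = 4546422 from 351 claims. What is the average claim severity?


severity = total / number
= 4546422 / 351
= 12952.7692


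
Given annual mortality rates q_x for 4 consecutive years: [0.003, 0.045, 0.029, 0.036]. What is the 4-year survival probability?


p_k = 1 - q_k for each year
Survival = product of (1 - q_k)
= 0.997 * 0.955 * 0.971 * 0.964
= 0.8912


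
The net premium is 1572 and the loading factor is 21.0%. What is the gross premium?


Gross = net * (1 + loading)
= 1572 * (1 + 0.21)
= 1572 * 1.21
= 1902.12


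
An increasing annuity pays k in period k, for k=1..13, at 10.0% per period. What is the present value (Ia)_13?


(Ia)_n = sum_{k=1}^{n} k * v^k, v = 1/(1+i)
v = 0.909091
Sum computed term by term:
(Ia)_13 = 40.4805


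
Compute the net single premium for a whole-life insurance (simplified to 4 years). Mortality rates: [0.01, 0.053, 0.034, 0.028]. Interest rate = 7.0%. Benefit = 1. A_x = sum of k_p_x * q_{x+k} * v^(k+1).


v = 0.934579
Year 0: k_p_x=1.0, q=0.01, term=0.009346
Year 1: k_p_x=0.99, q=0.053, term=0.045829
Year 2: k_p_x=0.93753, q=0.034, term=0.02602
Year 3: k_p_x=0.905654, q=0.028, term=0.019346
A_x = 0.1005


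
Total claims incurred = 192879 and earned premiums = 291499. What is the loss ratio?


Loss ratio = claims / premiums
= 192879 / 291499
= 0.6617


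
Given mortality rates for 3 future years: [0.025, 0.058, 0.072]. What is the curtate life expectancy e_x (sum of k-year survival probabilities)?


e_x = sum_{k=1}^{n} k_p_x
k_p_x values:
  1_p_x = 0.975
  2_p_x = 0.91845
  3_p_x = 0.852322
e_x = 2.7458


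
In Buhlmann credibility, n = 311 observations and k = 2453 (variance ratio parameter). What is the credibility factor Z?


Z = n / (n + k)
= 311 / (311 + 2453)
= 311 / 2764
= 0.1125


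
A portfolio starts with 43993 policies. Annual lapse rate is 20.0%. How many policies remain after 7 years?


remaining = initial * (1 - lapse)^years
= 43993 * (1 - 0.2)^7
= 43993 * 0.209715
= 9226.0008


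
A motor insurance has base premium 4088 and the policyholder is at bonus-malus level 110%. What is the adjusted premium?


adjusted = base * BM_level / 100
= 4088 * 110 / 100
= 4088 * 1.1
= 4496.8


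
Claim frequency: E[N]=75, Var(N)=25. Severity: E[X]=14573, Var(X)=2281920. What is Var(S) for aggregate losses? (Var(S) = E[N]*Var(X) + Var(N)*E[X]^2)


Var(S) = E[N]*Var(X) + Var(N)*E[X]^2
= 75*2281920 + 25*14573^2
= 171144000 + 5309308225
= 5.4805e+09


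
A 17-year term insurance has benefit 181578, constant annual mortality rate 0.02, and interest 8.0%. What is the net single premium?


NSP = benefit * sum_{k=0}^{n-1} k_p_x * q * v^(k+1)
With constant q=0.02, v=0.925926
Sum = 0.161658
NSP = 181578 * 0.161658
= 29353.6217


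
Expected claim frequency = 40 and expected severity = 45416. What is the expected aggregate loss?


E[S] = E[N] * E[X]
= 40 * 45416
= 1.8166e+06


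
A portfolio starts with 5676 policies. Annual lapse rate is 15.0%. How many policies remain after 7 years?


remaining = initial * (1 - lapse)^years
= 5676 * (1 - 0.15)^7
= 5676 * 0.320577
= 1819.5956


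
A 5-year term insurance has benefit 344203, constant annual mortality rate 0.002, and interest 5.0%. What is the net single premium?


NSP = benefit * sum_{k=0}^{n-1} k_p_x * q * v^(k+1)
With constant q=0.002, v=0.952381
Sum = 0.008626
NSP = 344203 * 0.008626
= 2969.1191


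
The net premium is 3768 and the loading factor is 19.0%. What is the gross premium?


Gross = net * (1 + loading)
= 3768 * (1 + 0.19)
= 3768 * 1.19
= 4483.92


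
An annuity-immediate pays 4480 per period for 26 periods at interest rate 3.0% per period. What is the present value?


PV = PMT * (1 - (1+i)^(-n)) / i
= 4480 * (1 - (1+0.03)^(-26)) / 0.03
= 4480 * (1 - 0.463695) / 0.03
= 4480 * 17.876842
= 80088.254


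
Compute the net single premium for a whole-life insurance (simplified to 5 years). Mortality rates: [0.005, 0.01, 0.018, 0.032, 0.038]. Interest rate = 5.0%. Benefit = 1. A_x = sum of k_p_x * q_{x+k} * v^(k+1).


v = 0.952381
Year 0: k_p_x=1.0, q=0.005, term=0.004762
Year 1: k_p_x=0.995, q=0.01, term=0.009025
Year 2: k_p_x=0.98505, q=0.018, term=0.015317
Year 3: k_p_x=0.967319, q=0.032, term=0.025466
Year 4: k_p_x=0.936365, q=0.038, term=0.027879
A_x = 0.0824


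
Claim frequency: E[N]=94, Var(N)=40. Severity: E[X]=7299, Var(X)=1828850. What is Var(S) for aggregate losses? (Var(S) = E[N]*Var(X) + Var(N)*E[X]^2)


Var(S) = E[N]*Var(X) + Var(N)*E[X]^2
= 94*1828850 + 40*7299^2
= 171911900 + 2131016040
= 2.3029e+09


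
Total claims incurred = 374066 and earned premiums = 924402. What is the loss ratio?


Loss ratio = claims / premiums
= 374066 / 924402
= 0.4047


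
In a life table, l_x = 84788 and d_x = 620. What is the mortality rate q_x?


q_x = d_x / l_x
= 620 / 84788
= 0.0073


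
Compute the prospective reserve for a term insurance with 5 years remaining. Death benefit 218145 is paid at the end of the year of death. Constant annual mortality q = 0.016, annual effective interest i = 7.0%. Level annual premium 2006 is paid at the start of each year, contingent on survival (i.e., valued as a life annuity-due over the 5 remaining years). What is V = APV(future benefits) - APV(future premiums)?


v = 1/(1+i) = 0.934579
APV(future benefits) per unit = sum_{k=0}^{4} k_p_x * q * v^(k+1) = 0.063676
APV(future benefits) = 218145 * 0.063676 = 13890.5175
Life annuity-due factor ä_{x:5} = sum_{k=0}^{4} k_p_x * v^k = 4.258307
APV(future premiums) = 2006 * 4.258307 = 8542.1636
V = 13890.5175 - 8542.1636
= 5348.3539


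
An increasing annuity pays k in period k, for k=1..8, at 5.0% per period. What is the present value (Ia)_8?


(Ia)_n = sum_{k=1}^{n} k * v^k, v = 1/(1+i)
v = 0.952381
Sum computed term by term:
(Ia)_8 = 27.4332


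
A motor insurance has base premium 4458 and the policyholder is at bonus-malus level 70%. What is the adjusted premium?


adjusted = base * BM_level / 100
= 4458 * 70 / 100
= 4458 * 0.7
= 3120.6


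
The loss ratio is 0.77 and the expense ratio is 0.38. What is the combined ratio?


Combined ratio = loss ratio + expense ratio
= 0.77 + 0.38
= 1.15


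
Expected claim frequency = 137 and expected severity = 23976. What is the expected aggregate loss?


E[S] = E[N] * E[X]
= 137 * 23976
= 3.2847e+06


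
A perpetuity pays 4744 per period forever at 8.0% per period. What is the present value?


PV = PMT / i
= 4744 / 0.08
= 59300.0


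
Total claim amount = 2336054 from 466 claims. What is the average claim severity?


severity = total / number
= 2336054 / 466
= 5012.9914


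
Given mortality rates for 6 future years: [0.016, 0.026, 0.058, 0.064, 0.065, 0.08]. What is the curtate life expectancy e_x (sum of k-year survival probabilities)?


e_x = sum_{k=1}^{n} k_p_x
k_p_x values:
  1_p_x = 0.984
  2_p_x = 0.958416
  3_p_x = 0.902828
  4_p_x = 0.845047
  5_p_x = 0.790119
  6_p_x = 0.726909
e_x = 5.2073


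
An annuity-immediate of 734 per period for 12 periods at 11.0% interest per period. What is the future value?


FV = PMT * ((1+i)^n - 1) / i
= 734 * ((1.11)^12 - 1) / 0.11
= 734 * (3.498451 - 1) / 0.11
= 16671.4794


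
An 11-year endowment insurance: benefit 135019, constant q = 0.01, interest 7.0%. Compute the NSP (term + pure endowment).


Term component = 9698.267
Pure endowment = 11_p_x * v^11 * benefit = 0.895338 * 0.475093 * 135019 = 57432.8639
NSP = 67131.1309


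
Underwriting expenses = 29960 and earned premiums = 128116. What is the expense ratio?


Expense ratio = expenses / premiums
= 29960 / 128116
= 0.2339


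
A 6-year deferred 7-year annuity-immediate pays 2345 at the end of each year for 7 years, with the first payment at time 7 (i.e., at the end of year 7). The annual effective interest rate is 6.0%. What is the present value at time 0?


PV at time 6 of the 7-year annuity-immediate:
a_n = 2345 * (1-(1+0.06)^(-7))/0.06 = 13090.6845
Discount back 6 years to time 0:
PV = 13090.6845 * (1+0.06)^(-6)
= 13090.6845 * 0.704961
= 9228.416


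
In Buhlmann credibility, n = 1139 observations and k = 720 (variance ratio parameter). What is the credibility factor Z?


Z = n / (n + k)
= 1139 / (1139 + 720)
= 1139 / 1859
= 0.6127


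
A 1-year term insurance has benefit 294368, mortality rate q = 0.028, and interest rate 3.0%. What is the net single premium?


NSP = benefit * q * v
v = 1/(1+i) = 0.970874
NSP = 294368 * 0.028 * 0.970874
= 8002.2369


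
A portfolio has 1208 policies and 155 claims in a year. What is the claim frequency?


frequency = claims / policies
= 155 / 1208
= 0.1283


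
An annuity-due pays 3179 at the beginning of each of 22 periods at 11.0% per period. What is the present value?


PV_due = PMT * (1-(1+i)^(-n))/i * (1+i)
PV_immediate = 25990.6745
PV_due = 25990.6745 * 1.11
= 28849.6487


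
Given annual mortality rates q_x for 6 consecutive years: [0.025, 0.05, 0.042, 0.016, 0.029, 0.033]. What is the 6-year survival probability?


p_k = 1 - q_k for each year
Survival = product of (1 - q_k)
= 0.975 * 0.95 * 0.958 * 0.984 * 0.971 * 0.967
= 0.8199


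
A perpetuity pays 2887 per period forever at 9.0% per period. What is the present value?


PV = PMT / i
= 2887 / 0.09
= 32077.7778


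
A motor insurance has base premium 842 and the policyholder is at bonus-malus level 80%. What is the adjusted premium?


adjusted = base * BM_level / 100
= 842 * 80 / 100
= 842 * 0.8
= 673.6


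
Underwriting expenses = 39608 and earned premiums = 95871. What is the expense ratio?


Expense ratio = expenses / premiums
= 39608 / 95871
= 0.4131


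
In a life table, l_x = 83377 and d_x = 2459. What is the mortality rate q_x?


q_x = d_x / l_x
= 2459 / 83377
= 0.0295


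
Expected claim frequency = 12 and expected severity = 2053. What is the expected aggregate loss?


E[S] = E[N] * E[X]
= 12 * 2053
= 24636


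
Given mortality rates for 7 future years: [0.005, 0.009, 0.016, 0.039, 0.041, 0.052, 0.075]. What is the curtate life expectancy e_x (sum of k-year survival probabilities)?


e_x = sum_{k=1}^{n} k_p_x
k_p_x values:
  1_p_x = 0.995
  2_p_x = 0.986045
  3_p_x = 0.970268
  4_p_x = 0.932428
  5_p_x = 0.894198
  6_p_x = 0.8477
  7_p_x = 0.784122
e_x = 6.4098


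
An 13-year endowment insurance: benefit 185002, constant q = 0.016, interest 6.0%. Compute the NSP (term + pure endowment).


Term component = 24141.6156
Pure endowment = 13_p_x * v^13 * benefit = 0.810842 * 0.468839 * 185002 = 70329.3259
NSP = 94470.9415


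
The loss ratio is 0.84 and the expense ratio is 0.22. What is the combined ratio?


Combined ratio = loss ratio + expense ratio
= 0.84 + 0.22
= 1.06


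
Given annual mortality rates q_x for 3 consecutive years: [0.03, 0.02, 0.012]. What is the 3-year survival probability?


p_k = 1 - q_k for each year
Survival = product of (1 - q_k)
= 0.97 * 0.98 * 0.988
= 0.9392


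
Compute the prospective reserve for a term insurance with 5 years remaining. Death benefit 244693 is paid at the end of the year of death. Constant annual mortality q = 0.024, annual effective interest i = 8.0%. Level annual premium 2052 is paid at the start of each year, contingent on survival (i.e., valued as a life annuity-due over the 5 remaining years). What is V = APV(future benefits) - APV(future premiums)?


v = 1/(1+i) = 0.925926
APV(future benefits) per unit = sum_{k=0}^{4} k_p_x * q * v^(k+1) = 0.091675
APV(future benefits) = 244693 * 0.091675 = 22432.3016
Life annuity-due factor ä_{x:5} = sum_{k=0}^{4} k_p_x * v^k = 4.125388
APV(future premiums) = 2052 * 4.125388 = 8465.2962
V = 22432.3016 - 8465.2962
= 13967.0054


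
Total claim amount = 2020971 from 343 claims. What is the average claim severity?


severity = total / number
= 2020971 / 343
= 5892.0437


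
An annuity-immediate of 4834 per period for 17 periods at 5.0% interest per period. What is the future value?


FV = PMT * ((1+i)^n - 1) / i
= 4834 * ((1.05)^17 - 1) / 0.05
= 4834 * (2.292018 - 1) / 0.05
= 124912.331


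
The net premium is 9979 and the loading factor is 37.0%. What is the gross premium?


Gross = net * (1 + loading)
= 9979 * (1 + 0.37)
= 9979 * 1.37
= 13671.23


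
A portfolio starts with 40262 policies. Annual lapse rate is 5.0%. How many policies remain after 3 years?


remaining = initial * (1 - lapse)^years
= 40262 * (1 - 0.05)^3
= 40262 * 0.857375
= 34519.6322


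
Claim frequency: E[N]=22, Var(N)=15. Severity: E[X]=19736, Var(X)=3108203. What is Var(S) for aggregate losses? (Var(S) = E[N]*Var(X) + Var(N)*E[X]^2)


Var(S) = E[N]*Var(X) + Var(N)*E[X]^2
= 22*3108203 + 15*19736^2
= 68380466 + 5842645440
= 5.9110e+09


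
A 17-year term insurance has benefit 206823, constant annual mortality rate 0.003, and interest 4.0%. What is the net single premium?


NSP = benefit * sum_{k=0}^{n-1} k_p_x * q * v^(k+1)
With constant q=0.003, v=0.961538
Sum = 0.035734
NSP = 206823 * 0.035734
= 7390.6479


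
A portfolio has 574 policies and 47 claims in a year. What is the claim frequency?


frequency = claims / policies
= 47 / 574
= 0.0819


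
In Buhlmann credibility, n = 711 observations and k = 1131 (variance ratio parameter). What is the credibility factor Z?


Z = n / (n + k)
= 711 / (711 + 1131)
= 711 / 1842
= 0.386


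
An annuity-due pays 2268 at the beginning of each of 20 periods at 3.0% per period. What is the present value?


PV_due = PMT * (1-(1+i)^(-n))/i * (1+i)
PV_immediate = 33742.113
PV_due = 33742.113 * 1.03
= 34754.3764


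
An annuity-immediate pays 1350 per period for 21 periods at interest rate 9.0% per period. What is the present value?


PV = PMT * (1 - (1+i)^(-n)) / i
= 1350 * (1 - (1+0.09)^(-21)) / 0.09
= 1350 * (1 - 0.163698) / 0.09
= 1350 * 9.292244
= 12544.529


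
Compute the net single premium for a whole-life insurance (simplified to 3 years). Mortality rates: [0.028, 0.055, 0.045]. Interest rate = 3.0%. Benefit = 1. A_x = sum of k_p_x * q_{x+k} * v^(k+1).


v = 0.970874
Year 0: k_p_x=1.0, q=0.028, term=0.027184
Year 1: k_p_x=0.972, q=0.055, term=0.050391
Year 2: k_p_x=0.91854, q=0.045, term=0.037827
A_x = 0.1154


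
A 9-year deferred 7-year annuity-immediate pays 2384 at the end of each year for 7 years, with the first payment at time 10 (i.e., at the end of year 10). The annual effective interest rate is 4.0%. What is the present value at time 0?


PV at time 9 of the 7-year annuity-immediate:
a_n = 2384 * (1-(1+0.04)^(-7))/0.04 = 14308.8983
Discount back 9 years to time 0:
PV = 14308.8983 * (1+0.04)^(-9)
= 14308.8983 * 0.702587
= 10053.2422


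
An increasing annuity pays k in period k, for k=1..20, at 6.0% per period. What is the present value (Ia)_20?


(Ia)_n = sum_{k=1}^{n} k * v^k, v = 1/(1+i)
v = 0.943396
Sum computed term by term:
(Ia)_20 = 98.7004


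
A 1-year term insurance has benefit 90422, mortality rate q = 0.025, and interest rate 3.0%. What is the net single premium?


NSP = benefit * q * v
v = 1/(1+i) = 0.970874
NSP = 90422 * 0.025 * 0.970874
= 2194.7087


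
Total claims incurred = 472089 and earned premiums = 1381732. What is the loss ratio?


Loss ratio = claims / premiums
= 472089 / 1381732
= 0.3417


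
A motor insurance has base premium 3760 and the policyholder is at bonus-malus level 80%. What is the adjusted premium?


adjusted = base * BM_level / 100
= 3760 * 80 / 100
= 3760 * 0.8
= 3008.0


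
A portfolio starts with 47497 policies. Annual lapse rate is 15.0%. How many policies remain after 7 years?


remaining = initial * (1 - lapse)^years
= 47497 * (1 - 0.15)^7
= 47497 * 0.320577
= 15226.45


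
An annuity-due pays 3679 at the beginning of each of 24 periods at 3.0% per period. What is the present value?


PV_due = PMT * (1-(1+i)^(-n))/i * (1+i)
PV_immediate = 62305.8595
PV_due = 62305.8595 * 1.03
= 64175.0353


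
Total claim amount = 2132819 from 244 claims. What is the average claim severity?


severity = total / number
= 2132819 / 244
= 8741.0615


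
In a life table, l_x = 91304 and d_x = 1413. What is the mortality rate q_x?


q_x = d_x / l_x
= 1413 / 91304
= 0.0155


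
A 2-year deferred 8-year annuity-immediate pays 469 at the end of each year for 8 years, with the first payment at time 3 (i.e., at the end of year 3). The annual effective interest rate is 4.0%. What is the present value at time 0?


PV at time 2 of the 8-year annuity-immediate:
a_n = 469 * (1-(1+0.04)^(-8))/0.04 = 3157.6573
Discount back 2 years to time 0:
PV = 3157.6573 * (1+0.04)^(-2)
= 3157.6573 * 0.924556
= 2919.4317


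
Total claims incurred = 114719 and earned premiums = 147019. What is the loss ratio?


Loss ratio = claims / premiums
= 114719 / 147019
= 0.7803


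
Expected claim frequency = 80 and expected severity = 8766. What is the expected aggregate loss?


E[S] = E[N] * E[X]
= 80 * 8766
= 701280


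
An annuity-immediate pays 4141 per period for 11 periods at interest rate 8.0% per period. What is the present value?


PV = PMT * (1 - (1+i)^(-n)) / i
= 4141 * (1 - (1+0.08)^(-11)) / 0.08
= 4141 * (1 - 0.428883) / 0.08
= 4141 * 7.138964
= 29562.451


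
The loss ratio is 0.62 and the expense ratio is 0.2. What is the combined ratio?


Combined ratio = loss ratio + expense ratio
= 0.62 + 0.2
= 0.82


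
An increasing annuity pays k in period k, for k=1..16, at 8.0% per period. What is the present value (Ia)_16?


(Ia)_n = sum_{k=1}^{n} k * v^k, v = 1/(1+i)
v = 0.925926
Sum computed term by term:
(Ia)_16 = 61.1154


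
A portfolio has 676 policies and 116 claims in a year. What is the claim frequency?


frequency = claims / policies
= 116 / 676
= 0.1716


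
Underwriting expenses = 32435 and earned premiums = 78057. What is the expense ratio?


Expense ratio = expenses / premiums
= 32435 / 78057
= 0.4155


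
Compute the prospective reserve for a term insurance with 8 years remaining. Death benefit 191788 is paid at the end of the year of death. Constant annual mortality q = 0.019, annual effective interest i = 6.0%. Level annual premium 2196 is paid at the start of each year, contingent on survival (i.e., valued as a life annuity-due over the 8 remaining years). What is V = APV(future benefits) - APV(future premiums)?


v = 1/(1+i) = 0.943396
APV(future benefits) per unit = sum_{k=0}^{7} k_p_x * q * v^(k+1) = 0.111077
APV(future benefits) = 191788 * 0.111077 = 21303.2959
Life annuity-due factor ä_{x:8} = sum_{k=0}^{7} k_p_x * v^k = 6.196945
APV(future premiums) = 2196 * 6.196945 = 13608.491
V = 21303.2959 - 13608.491
= 7694.8049


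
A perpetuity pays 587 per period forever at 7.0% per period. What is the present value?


PV = PMT / i
= 587 / 0.07
= 8385.7143


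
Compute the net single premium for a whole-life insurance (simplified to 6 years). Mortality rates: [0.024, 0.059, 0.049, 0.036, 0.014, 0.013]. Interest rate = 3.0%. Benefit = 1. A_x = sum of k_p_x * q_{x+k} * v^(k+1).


v = 0.970874
Year 0: k_p_x=1.0, q=0.024, term=0.023301
Year 1: k_p_x=0.976, q=0.059, term=0.054278
Year 2: k_p_x=0.918416, q=0.049, term=0.041184
Year 3: k_p_x=0.873414, q=0.036, term=0.027937
Year 4: k_p_x=0.841971, q=0.014, term=0.010168
Year 5: k_p_x=0.830183, q=0.013, term=0.009038
A_x = 0.1659


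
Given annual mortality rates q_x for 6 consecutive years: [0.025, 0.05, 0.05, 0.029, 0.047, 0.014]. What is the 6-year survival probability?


p_k = 1 - q_k for each year
Survival = product of (1 - q_k)
= 0.975 * 0.95 * 0.95 * 0.971 * 0.953 * 0.986
= 0.8029


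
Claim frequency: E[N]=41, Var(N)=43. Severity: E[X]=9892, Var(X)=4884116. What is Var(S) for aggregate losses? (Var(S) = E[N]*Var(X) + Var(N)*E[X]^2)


Var(S) = E[N]*Var(X) + Var(N)*E[X]^2
= 41*4884116 + 43*9892^2
= 200248756 + 4207621552
= 4.4079e+09


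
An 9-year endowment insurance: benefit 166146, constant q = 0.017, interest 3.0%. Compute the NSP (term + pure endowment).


Term component = 20623.5017
Pure endowment = 9_p_x * v^9 * benefit = 0.857002 * 0.766417 * 166146 = 109128.0835
NSP = 129751.5852


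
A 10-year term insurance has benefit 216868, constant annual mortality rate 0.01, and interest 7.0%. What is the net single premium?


NSP = benefit * sum_{k=0}^{n-1} k_p_x * q * v^(k+1)
With constant q=0.01, v=0.934579
Sum = 0.067532
NSP = 216868 * 0.067532
= 14645.5843


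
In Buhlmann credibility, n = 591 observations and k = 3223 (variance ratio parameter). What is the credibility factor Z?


Z = n / (n + k)
= 591 / (591 + 3223)
= 591 / 3814
= 0.155


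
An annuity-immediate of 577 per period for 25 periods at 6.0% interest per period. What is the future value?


FV = PMT * ((1+i)^n - 1) / i
= 577 * ((1.06)^25 - 1) / 0.06
= 577 * (4.291871 - 1) / 0.06
= 31656.8234


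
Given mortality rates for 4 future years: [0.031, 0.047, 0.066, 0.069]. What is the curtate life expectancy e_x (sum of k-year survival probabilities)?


e_x = sum_{k=1}^{n} k_p_x
k_p_x values:
  1_p_x = 0.969
  2_p_x = 0.923457
  3_p_x = 0.862509
  4_p_x = 0.802996
e_x = 3.558


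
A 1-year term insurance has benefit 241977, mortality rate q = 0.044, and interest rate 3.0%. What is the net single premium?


NSP = benefit * q * v
v = 1/(1+i) = 0.970874
NSP = 241977 * 0.044 * 0.970874
= 10336.8816


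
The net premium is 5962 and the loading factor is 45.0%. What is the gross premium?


Gross = net * (1 + loading)
= 5962 * (1 + 0.45)
= 5962 * 1.45
= 8644.9


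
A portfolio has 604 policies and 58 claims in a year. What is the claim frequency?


frequency = claims / policies
= 58 / 604
= 0.096


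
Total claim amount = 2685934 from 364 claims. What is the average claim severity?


severity = total / number
= 2685934 / 364
= 7378.9396


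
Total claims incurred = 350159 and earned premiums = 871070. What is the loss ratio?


Loss ratio = claims / premiums
= 350159 / 871070
= 0.402


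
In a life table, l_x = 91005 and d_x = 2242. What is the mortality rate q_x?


q_x = d_x / l_x
= 2242 / 91005
= 0.0246


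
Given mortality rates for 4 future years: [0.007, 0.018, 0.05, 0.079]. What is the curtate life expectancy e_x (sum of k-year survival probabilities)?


e_x = sum_{k=1}^{n} k_p_x
k_p_x values:
  1_p_x = 0.993
  2_p_x = 0.975126
  3_p_x = 0.92637
  4_p_x = 0.853186
e_x = 3.7477


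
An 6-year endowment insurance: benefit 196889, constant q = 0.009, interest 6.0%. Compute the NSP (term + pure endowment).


Term component = 8532.8528
Pure endowment = 6_p_x * v^6 * benefit = 0.947201 * 0.704961 * 196889 = 131470.4618
NSP = 140003.3146


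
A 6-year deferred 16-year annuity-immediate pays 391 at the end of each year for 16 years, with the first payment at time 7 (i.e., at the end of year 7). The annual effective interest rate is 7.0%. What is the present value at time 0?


PV at time 6 of the 16-year annuity-immediate:
a_n = 391 * (1-(1+0.07)^(-16))/0.07 = 3693.6396
Discount back 6 years to time 0:
PV = 3693.6396 * (1+0.07)^(-6)
= 3693.6396 * 0.666342
= 2461.228


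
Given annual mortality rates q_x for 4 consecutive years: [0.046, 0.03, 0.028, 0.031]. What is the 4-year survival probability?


p_k = 1 - q_k for each year
Survival = product of (1 - q_k)
= 0.954 * 0.97 * 0.972 * 0.969
= 0.8716


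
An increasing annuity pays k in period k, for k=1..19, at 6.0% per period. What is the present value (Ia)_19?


(Ia)_n = sum_{k=1}^{n} k * v^k, v = 1/(1+i)
v = 0.943396
Sum computed term by term:
(Ia)_19 = 92.4643


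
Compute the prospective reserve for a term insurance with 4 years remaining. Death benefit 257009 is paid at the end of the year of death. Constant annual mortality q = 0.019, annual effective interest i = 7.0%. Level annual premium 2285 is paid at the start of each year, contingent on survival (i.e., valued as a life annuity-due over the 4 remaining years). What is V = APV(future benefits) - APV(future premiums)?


v = 1/(1+i) = 0.934579
APV(future benefits) per unit = sum_{k=0}^{3} k_p_x * q * v^(k+1) = 0.062647
APV(future benefits) = 257009 * 0.062647 = 16100.9244
Life annuity-due factor ä_{x:4} = sum_{k=0}^{3} k_p_x * v^k = 3.528033
APV(future premiums) = 2285 * 3.528033 = 8061.5557
V = 16100.9244 - 8061.5557
= 8039.3687


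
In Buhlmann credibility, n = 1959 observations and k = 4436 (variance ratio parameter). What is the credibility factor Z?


Z = n / (n + k)
= 1959 / (1959 + 4436)
= 1959 / 6395
= 0.3063


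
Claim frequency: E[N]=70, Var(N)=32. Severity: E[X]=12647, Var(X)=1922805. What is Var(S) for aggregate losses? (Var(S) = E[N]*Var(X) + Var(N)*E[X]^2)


Var(S) = E[N]*Var(X) + Var(N)*E[X]^2
= 70*1922805 + 32*12647^2
= 134596350 + 5118291488
= 5.2529e+09


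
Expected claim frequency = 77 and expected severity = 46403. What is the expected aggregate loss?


E[S] = E[N] * E[X]
= 77 * 46403
= 3.5730e+06


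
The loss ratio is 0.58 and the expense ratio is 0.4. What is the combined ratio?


Combined ratio = loss ratio + expense ratio
= 0.58 + 0.4
= 0.98


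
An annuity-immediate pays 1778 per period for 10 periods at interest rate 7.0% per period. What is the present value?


PV = PMT * (1 - (1+i)^(-n)) / i
= 1778 * (1 - (1+0.07)^(-10)) / 0.07
= 1778 * (1 - 0.508349) / 0.07
= 1778 * 7.023582
= 12487.928


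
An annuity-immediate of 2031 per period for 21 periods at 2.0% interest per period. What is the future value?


FV = PMT * ((1+i)^n - 1) / i
= 2031 * ((1.02)^21 - 1) / 0.02
= 2031 * (1.515666 - 1) / 0.02
= 52365.9172


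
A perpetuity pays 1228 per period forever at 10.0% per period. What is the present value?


PV = PMT / i
= 1228 / 0.1
= 12280.0


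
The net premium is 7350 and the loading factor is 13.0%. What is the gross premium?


Gross = net * (1 + loading)
= 7350 * (1 + 0.13)
= 7350 * 1.13
= 8305.5


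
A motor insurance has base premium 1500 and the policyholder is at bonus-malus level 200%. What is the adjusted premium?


adjusted = base * BM_level / 100
= 1500 * 200 / 100
= 1500 * 2.0
= 3000.0


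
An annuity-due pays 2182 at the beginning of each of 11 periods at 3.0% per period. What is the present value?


PV_due = PMT * (1-(1+i)^(-n))/i * (1+i)
PV_immediate = 20189.2258
PV_due = 20189.2258 * 1.03
= 20794.9026


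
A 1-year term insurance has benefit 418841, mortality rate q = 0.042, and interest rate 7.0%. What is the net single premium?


NSP = benefit * q * v
v = 1/(1+i) = 0.934579
NSP = 418841 * 0.042 * 0.934579
= 16440.4879


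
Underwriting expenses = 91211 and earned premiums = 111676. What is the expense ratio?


Expense ratio = expenses / premiums
= 91211 / 111676
= 0.8167


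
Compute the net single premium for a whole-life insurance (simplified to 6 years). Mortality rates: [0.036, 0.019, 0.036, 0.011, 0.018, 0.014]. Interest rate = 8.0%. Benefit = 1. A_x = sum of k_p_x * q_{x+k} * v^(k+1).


v = 0.925926
Year 0: k_p_x=1.0, q=0.036, term=0.033333
Year 1: k_p_x=0.964, q=0.019, term=0.015703
Year 2: k_p_x=0.945684, q=0.036, term=0.027026
Year 3: k_p_x=0.911639, q=0.011, term=0.007371
Year 4: k_p_x=0.901611, q=0.018, term=0.011045
Year 5: k_p_x=0.885382, q=0.014, term=0.007811
A_x = 0.1023


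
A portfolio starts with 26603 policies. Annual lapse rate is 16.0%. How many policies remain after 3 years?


remaining = initial * (1 - lapse)^years
= 26603 * (1 - 0.16)^3
= 26603 * 0.592704
= 15767.7045


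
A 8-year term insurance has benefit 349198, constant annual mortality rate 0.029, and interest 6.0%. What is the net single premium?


NSP = benefit * sum_{k=0}^{n-1} k_p_x * q * v^(k+1)
With constant q=0.029, v=0.943396
Sum = 0.16429
NSP = 349198 * 0.16429
= 57369.6489


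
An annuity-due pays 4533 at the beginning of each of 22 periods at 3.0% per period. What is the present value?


PV_due = PMT * (1-(1+i)^(-n))/i * (1+i)
PV_immediate = 72242.0431
PV_due = 72242.0431 * 1.03
= 74409.3044


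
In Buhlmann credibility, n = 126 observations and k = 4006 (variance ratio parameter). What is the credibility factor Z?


Z = n / (n + k)
= 126 / (126 + 4006)
= 126 / 4132
= 0.0305


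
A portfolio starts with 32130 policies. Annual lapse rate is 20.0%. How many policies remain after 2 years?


remaining = initial * (1 - lapse)^years
= 32130 * (1 - 0.2)^2
= 32130 * 0.64
= 20563.2


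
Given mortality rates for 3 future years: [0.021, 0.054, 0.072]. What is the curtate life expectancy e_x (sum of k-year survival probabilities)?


e_x = sum_{k=1}^{n} k_p_x
k_p_x values:
  1_p_x = 0.979
  2_p_x = 0.926134
  3_p_x = 0.859452
e_x = 2.7646


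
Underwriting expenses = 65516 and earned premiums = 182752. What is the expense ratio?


Expense ratio = expenses / premiums
= 65516 / 182752
= 0.3585


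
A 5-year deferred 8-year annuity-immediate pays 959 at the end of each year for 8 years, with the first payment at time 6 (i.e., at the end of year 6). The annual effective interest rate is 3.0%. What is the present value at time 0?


PV at time 5 of the 8-year annuity-immediate:
a_n = 959 * (1-(1+0.03)^(-8))/0.03 = 6731.8848
Discount back 5 years to time 0:
PV = 6731.8848 * (1+0.03)^(-5)
= 6731.8848 * 0.862609
= 5806.983


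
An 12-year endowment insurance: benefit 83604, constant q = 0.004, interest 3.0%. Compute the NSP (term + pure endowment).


Term component = 3261.1017
Pure endowment = 12_p_x * v^12 * benefit = 0.953042 * 0.70138 * 83604 = 55884.6353
NSP = 59145.737


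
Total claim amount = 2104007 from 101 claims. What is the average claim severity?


severity = total / number
= 2104007 / 101
= 20831.7525


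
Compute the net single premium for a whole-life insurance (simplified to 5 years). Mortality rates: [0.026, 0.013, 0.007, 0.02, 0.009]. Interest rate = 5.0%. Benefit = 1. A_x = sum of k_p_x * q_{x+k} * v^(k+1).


v = 0.952381
Year 0: k_p_x=1.0, q=0.026, term=0.024762
Year 1: k_p_x=0.974, q=0.013, term=0.011485
Year 2: k_p_x=0.961338, q=0.007, term=0.005813
Year 3: k_p_x=0.954609, q=0.02, term=0.015707
Year 4: k_p_x=0.935516, q=0.009, term=0.006597
A_x = 0.0644


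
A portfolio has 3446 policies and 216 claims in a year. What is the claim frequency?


frequency = claims / policies
= 216 / 3446
= 0.0627


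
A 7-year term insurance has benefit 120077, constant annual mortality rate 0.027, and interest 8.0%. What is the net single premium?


NSP = benefit * sum_{k=0}^{n-1} k_p_x * q * v^(k+1)
With constant q=0.027, v=0.925926
Sum = 0.130773
NSP = 120077 * 0.130773
= 15702.8104


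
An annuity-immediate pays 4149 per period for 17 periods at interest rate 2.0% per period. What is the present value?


PV = PMT * (1 - (1+i)^(-n)) / i
= 4149 * (1 - (1+0.02)^(-17)) / 0.02
= 4149 * (1 - 0.714163) / 0.02
= 4149 * 14.291872
= 59296.9764


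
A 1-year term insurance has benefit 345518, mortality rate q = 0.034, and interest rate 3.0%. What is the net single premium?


NSP = benefit * q * v
v = 1/(1+i) = 0.970874
NSP = 345518 * 0.034 * 0.970874
= 11405.4485


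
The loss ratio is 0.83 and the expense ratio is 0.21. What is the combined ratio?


Combined ratio = loss ratio + expense ratio
= 0.83 + 0.21
= 1.04


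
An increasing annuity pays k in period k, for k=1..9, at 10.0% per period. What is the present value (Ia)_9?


(Ia)_n = sum_{k=1}^{n} k * v^k, v = 1/(1+i)
v = 0.909091
Sum computed term by term:
(Ia)_9 = 25.1805


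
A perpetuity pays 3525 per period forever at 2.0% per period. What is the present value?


PV = PMT / i
= 3525 / 0.02
= 176250.0


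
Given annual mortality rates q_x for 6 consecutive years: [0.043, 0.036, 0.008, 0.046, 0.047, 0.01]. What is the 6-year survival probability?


p_k = 1 - q_k for each year
Survival = product of (1 - q_k)
= 0.957 * 0.964 * 0.992 * 0.954 * 0.953 * 0.99
= 0.8237


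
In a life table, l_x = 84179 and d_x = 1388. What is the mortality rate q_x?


q_x = d_x / l_x
= 1388 / 84179
= 0.0165


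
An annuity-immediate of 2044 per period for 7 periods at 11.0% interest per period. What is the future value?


FV = PMT * ((1+i)^n - 1) / i
= 2044 * ((1.11)^7 - 1) / 0.11
= 2044 * (2.07616 - 1) / 0.11
= 19997.0123


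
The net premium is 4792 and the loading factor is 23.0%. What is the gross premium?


Gross = net * (1 + loading)
= 4792 * (1 + 0.23)
= 4792 * 1.23
= 5894.16


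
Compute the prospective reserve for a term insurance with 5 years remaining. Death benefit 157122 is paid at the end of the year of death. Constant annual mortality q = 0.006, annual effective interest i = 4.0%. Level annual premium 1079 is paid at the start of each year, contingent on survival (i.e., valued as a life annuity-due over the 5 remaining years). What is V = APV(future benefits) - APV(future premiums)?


v = 1/(1+i) = 0.961538
APV(future benefits) per unit = sum_{k=0}^{4} k_p_x * q * v^(k+1) = 0.026405
APV(future benefits) = 157122 * 0.026405 = 4148.7705
Life annuity-due factor ä_{x:5} = sum_{k=0}^{4} k_p_x * v^k = 4.576827
APV(future premiums) = 1079 * 4.576827 = 4938.3964
V = 4148.7705 - 4938.3964
= -789.6259


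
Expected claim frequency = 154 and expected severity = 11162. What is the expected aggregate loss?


E[S] = E[N] * E[X]
= 154 * 11162
= 1.7189e+06


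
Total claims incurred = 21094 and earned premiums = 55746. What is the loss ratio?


Loss ratio = claims / premiums
= 21094 / 55746
= 0.3784


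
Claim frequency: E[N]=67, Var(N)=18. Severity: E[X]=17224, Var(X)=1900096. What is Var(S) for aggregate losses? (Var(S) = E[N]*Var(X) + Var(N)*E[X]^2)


Var(S) = E[N]*Var(X) + Var(N)*E[X]^2
= 67*1900096 + 18*17224^2
= 127306432 + 5339991168
= 5.4673e+09


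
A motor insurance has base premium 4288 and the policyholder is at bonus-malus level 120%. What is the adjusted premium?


adjusted = base * BM_level / 100
= 4288 * 120 / 100
= 4288 * 1.2
= 5145.6


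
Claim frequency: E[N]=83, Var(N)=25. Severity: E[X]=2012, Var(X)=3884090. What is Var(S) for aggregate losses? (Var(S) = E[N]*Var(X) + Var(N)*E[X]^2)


Var(S) = E[N]*Var(X) + Var(N)*E[X]^2
= 83*3884090 + 25*2012^2
= 322379470 + 101203600
= 4.2358e+08


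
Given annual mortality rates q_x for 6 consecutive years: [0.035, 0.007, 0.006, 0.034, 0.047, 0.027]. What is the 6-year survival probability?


p_k = 1 - q_k for each year
Survival = product of (1 - q_k)
= 0.965 * 0.993 * 0.994 * 0.966 * 0.953 * 0.973
= 0.8532


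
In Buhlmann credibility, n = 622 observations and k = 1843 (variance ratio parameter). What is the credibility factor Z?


Z = n / (n + k)
= 622 / (622 + 1843)
= 622 / 2465
= 0.2523


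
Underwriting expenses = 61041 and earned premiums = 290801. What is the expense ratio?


Expense ratio = expenses / premiums
= 61041 / 290801
= 0.2099


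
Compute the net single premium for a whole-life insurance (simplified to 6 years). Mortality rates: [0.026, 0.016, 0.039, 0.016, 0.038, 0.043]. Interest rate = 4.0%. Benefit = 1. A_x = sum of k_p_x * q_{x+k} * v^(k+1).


v = 0.961538
Year 0: k_p_x=1.0, q=0.026, term=0.025
Year 1: k_p_x=0.974, q=0.016, term=0.014408
Year 2: k_p_x=0.958416, q=0.039, term=0.033229
Year 3: k_p_x=0.921038, q=0.016, term=0.012597
Year 4: k_p_x=0.906301, q=0.038, term=0.028307
Year 5: k_p_x=0.871862, q=0.043, term=0.029629
A_x = 0.1432


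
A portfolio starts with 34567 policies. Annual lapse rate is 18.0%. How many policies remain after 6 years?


remaining = initial * (1 - lapse)^years
= 34567 * (1 - 0.18)^6
= 34567 * 0.304007
= 10508.5986


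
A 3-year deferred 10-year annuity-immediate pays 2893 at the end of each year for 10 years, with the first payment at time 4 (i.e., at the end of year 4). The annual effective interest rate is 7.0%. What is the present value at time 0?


PV at time 3 of the 10-year annuity-immediate:
a_n = 2893 * (1-(1+0.07)^(-10))/0.07 = 20319.2214
Discount back 3 years to time 0:
PV = 20319.2214 * (1+0.07)^(-3)
= 20319.2214 * 0.816298
= 16586.5373


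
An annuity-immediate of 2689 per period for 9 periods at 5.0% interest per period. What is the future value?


FV = PMT * ((1+i)^n - 1) / i
= 2689 * ((1.05)^9 - 1) / 0.05
= 2689 * (1.551328 - 1) / 0.05
= 29650.4315
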